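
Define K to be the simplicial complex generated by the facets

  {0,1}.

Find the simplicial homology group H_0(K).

Order the vertices as 0 < 1. Listing each simplex with vertices in this order, K has dimension 1 with simplices:

  0-simplices (2): [0], [1]
  1-simplices (1): [0,1]

Hence C_0 ≅ Z^2, C_1 ≅ Z^1.

Boundary ∂_1: C_1 → C_0 sends each edge [p,q] (with p < q) to q − p. For instance
  ∂[0,1] = [1] − [0].
As a 2×1 matrix over Z this has rank 1, with invariant factors (1).

Reading off H_k = ker ∂_k / im ∂_{k+1}:

  H_0: rank C_0 − rank ∂_1 = 2 − 1 = 1, and the invariant factors of ∂_1 are all 1, so H_0 ≅ Z.

H_0 = Z.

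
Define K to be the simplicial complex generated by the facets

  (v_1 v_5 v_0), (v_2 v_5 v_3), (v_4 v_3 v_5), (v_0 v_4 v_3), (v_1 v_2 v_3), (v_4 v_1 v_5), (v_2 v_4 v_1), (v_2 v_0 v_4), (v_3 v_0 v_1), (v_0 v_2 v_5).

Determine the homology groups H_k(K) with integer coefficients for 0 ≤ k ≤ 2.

H_0 = Z,  H_1 = Z_2,  H_2 = 0.

Fix the vertex order v_0 < v_1 < v_2 < v_3 < v_4 < v_5 and write every simplex with vertices in increasing order. Then dim K = 2 and the simplices of K are:

  0-simplices (6): [v_0], [v_1], [v_2], [v_3], [v_4], [v_5]
  1-simplices (15): (15 of them)
  2-simplices (10): [v_0,v_1,v_3], [v_0,v_1,v_5], [v_0,v_2,v_4], [v_0,v_2,v_5], [v_0,v_3,v_4], [v_1,v_2,v_3], [v_1,v_2,v_4], [v_1,v_4,v_5], [v_2,v_3,v_5], [v_3,v_4,v_5]

so the chain groups are C_0 ≅ Z^6, C_1 ≅ Z^15, C_2 ≅ Z^10.

Boundary ∂_1: C_1 → C_0 is given by ∂[p,q] = [q] − [p].
As a 6×15 matrix over Z this has rank 5, with invariant factors (1,1,1,1,1).

∂_2: C_2 → C_1 maps a triangle to the signed sum of its edges. For instance
  ∂[v_1,v_2,v_4] = [v_2,v_4] − [v_1,v_4] + [v_1,v_2],
  ∂[v_3,v_4,v_5] = [v_4,v_5] − [v_3,v_5] + [v_3,v_4].
The 15×10 boundary matrix has rank 10 and Smith normal form diag(1,1,1,1,1,1,1,1,1,2).

Reading off H_k = ker ∂_k / im ∂_{k+1}:

  H_0: rank C_0 − rank ∂_1 = 6 − 5 = 1, and the invariant factors of ∂_1 are all 1, so H_0 = Z.
  H_1: rank ker ∂_1 − rank ∂_2 = (15 − 5) − 10 = 0, and ∂_2 has invariant factor 2 > 1, so H_1 = Z_2.
  H_2: rank ker ∂_2 − rank ∂_3 = (10 − 10) − 0 = 0, and there is no ∂_3, so H_2 = 0.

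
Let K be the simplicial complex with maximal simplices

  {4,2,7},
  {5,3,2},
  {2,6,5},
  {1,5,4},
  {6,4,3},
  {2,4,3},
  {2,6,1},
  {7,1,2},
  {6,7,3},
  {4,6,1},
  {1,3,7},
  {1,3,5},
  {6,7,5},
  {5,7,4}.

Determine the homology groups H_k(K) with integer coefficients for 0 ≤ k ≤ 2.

K has 7 vertices, 21 edges, 14 triangles.
rank ∂_0 = 0, rank ∂_1 = 6 ⇒ b_0 = 7 − 0 − 6 = 1; all invariant factors of ∂_1 are 1 so no torsion. So H_0 ≅ Z.
rank ∂_1 = 6, rank ∂_2 = 13 ⇒ b_1 = 21 − 6 − 13 = 2; all invariant factors of ∂_2 are 1 so no torsion. So H_1 ≅ Z^2.
rank ∂_2 = 13, rank ∂_3 = 0 ⇒ b_2 = 14 − 13 − 0 = 1. So H_2 ≅ Z.

H_0 = Z,  H_1 = Z^2,  H_2 = Z.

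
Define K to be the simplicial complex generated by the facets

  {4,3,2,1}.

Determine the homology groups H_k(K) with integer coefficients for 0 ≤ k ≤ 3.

We work with the vertex ordering 1 < 2 < 3 < 4. The simplices of K, each written with vertices in increasing order, are:

  0-simplices (4): [1], [2], [3], [4]
  1-simplices (6): [1,2], [1,3], [1,4], [2,3], [2,4], [3,4]
  2-simplices (4): [1,2,3], [1,2,4], [1,3,4], [2,3,4]
  3-simplices (1): [1,2,3,4]

Hence C_0 ≅ Z^4, C_1 ≅ Z^6, C_2 ≅ Z^4, C_3 ≅ Z^1.

The boundary map ∂_1: C_1 → C_0 sends each edge [p,q] (with p < q) to q − p. For instance
  ∂[2,3] = [3] − [2].
As a 4×6 matrix over Z this has rank 3, with invariant factors (1,1,1).

The boundary map ∂_2: C_2 → C_1 maps a triangle to the signed sum of its edges. For instance
  ∂[1,3,4] = [3,4] − [1,4] + [1,3],
  ∂[2,3,4] = [3,4] − [2,4] + [2,3].
This gives a 6×4 integer matrix of rank 3; reducing to Smith normal form yields diagonal entries (1,1,1).

The boundary map ∂_3: C_3 → C_2 sends each 3-simplex σ to the alternating sum Σ_i (−1)^i (σ with its i-th vertex removed). For instance
  ∂[1,2,3,4] = [2,3,4] − [1,3,4] + [1,2,4] − [1,2,3].
The 4×1 boundary matrix has rank 1 and Smith normal form diag(1).

Computing H_k = (kernel of ∂_k) / (image of ∂_{k+1}):

  H_0: rank C_0 − rank ∂_1 = 4 − 3 = 1, and the invariant factors of ∂_1 are all 1, so H_0 ≅ Z.
  H_1: rank ker ∂_1 − rank ∂_2 = (6 − 3) − 3 = 0, and the invariant factors of ∂_2 are all 1, so H_1 ≅ 0.
  H_2: rank ker ∂_2 − rank ∂_3 = (4 − 3) − 1 = 0, and the invariant factors of ∂_3 are all 1, so H_2 ≅ 0.
  H_3: rank ker ∂_3 − rank ∂_4 = (1 − 1) − 0 = 0, and there is no ∂_4, so H_3 ≅ 0.

As a check, the Euler characteristic is 4 − 6 + 4 − 1 = 1, which agrees with 1 − 0 + 0 − 0 = 1.

H_0 = Z,  H_1 = 0,  H_2 = 0,  H_3 = 0.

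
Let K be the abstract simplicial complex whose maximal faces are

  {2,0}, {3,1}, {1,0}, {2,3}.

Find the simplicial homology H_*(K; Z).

Order the vertices as 0 < 1 < 2 < 3. Listing each simplex with vertices in this order, K has dimension 1 with simplices:

  0-simplices (4): [0], [1], [2], [3]
  1-simplices (4): [0,1], [0,2], [1,3], [2,3]

Hence C_0 ≅ Z^4, C_1 ≅ Z^4.

The boundary map ∂_1: C_1 → C_0 sends each edge [p,q] (with p < q) to q − p. For instance
  ∂[1,3] = [3] − [1].
The resulting 4×4 matrix has rank 3, and its Smith normal form has invariant factors (1,1,1).

Now H_k = ker ∂_k / im ∂_{k+1}, so:

  H_0: rank C_0 − rank ∂_1 = 4 − 3 = 1, and the invariant factors of ∂_1 are all 1, so H_0 ≅ Z.
  H_1: rank ker ∂_1 − rank ∂_2 = (4 − 3) − 0 = 1, and there is no ∂_2, so H_1 ≅ Z.

As a check, the Euler characteristic is 4 − 4 = 0, which agrees with 1 − 1 = 0.

H_0 ≅ Z,  H_1 ≅ Z.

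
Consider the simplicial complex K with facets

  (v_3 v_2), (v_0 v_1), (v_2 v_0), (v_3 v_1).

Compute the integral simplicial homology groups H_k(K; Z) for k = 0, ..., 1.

H_0 = Z,  H_1 = Z.

Order the vertices as v_0 < v_1 < v_2 < v_3. Listing each simplex with vertices in this order, K has dimension 1 with simplices:

  0-simplices (4): [v_0], [v_1], [v_2], [v_3]
  1-simplices (4): [v_0,v_1], [v_0,v_2], [v_1,v_3], [v_2,v_3]

so the chain groups are C_0 ≅ Z^4, C_1 ≅ Z^4.

The boundary map ∂_1: C_1 → C_0 sends each edge [p,q] (with p < q) to q − p.
The resulting 4×4 matrix has rank 3, and its Smith normal form has invariant factors (1,1,1).

Computing H_k = (kernel of ∂_k) / (image of ∂_{k+1}):

  H_0: rank C_0 − rank ∂_1 = 4 − 3 = 1, and the invariant factors of ∂_1 are all 1, so H_0 = Z.
  H_1: rank ker ∂_1 − rank ∂_2 = (4 − 3) − 0 = 1, and there is no ∂_2, so H_1 = Z.

As a check, the Euler characteristic is 4 − 4 = 0, which agrees with 1 − 1 = 0.
(K is a triangulation of the circle S^1.)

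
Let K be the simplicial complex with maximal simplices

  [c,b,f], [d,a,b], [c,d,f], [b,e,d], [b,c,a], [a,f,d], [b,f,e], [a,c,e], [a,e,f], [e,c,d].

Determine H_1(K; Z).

H_1 ≅ Z/2Z.

K has 6 vertices, 15 edges, 10 triangles.
rank ∂_1 = 5, rank ∂_2 = 10 ⇒ b_1 = 15 − 5 − 10 = 0; ∂_2 has invariant factor(s) [2] giving torsion. So H_1 ≅ Z/2Z.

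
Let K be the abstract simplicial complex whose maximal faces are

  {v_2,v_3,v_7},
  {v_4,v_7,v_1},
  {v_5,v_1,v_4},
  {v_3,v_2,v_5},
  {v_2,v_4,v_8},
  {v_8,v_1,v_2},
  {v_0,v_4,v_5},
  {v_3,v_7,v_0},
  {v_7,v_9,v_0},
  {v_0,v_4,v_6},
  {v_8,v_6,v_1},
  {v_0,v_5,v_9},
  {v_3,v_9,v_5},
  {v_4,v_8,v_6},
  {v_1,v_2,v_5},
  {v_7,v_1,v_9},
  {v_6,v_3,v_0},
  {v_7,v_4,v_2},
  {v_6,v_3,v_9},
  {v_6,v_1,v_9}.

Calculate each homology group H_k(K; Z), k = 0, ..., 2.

H_0 = Z,  H_1 = Z × Z/2,  H_2 = 0.

Order the vertices as v_0 < v_1 < v_2 < v_3 < v_4 < v_5 < v_6 < v_7 < v_8 < v_9. Listing each simplex with vertices in this order, K has dimension 2 with simplices:

  0-simplices (10): [v_0], [v_1], [v_2], [v_3], [v_4], [v_5], [v_6], [v_7], [v_8], [v_9]
  1-simplices (30): (30 of them)
  2-simplices (20): (20 of them)

giving chain groups C_0 ≅ Z^10, C_1 ≅ Z^30, C_2 ≅ Z^20.

The boundary map ∂_1: C_1 → C_0 is given by ∂[p,q] = [q] − [p]. For instance
  ∂[v_1,v_8] = [v_8] − [v_1].
This gives a 10×30 integer matrix of rank 9; reducing to Smith normal form yields diagonal entries (1,1,1,1,1,1,1,1,1).

Boundary ∂_2: C_2 → C_1 sends each 2-simplex [p,q,r] to [q,r] − [p,r] + [p,q]. For instance
  ∂[v_0,v_4,v_6] = [v_4,v_6] − [v_0,v_6] + [v_0,v_4],
  ∂[v_1,v_7,v_9] = [v_7,v_9] − [v_1,v_9] + [v_1,v_7].
This gives a 30×20 integer matrix of rank 20; reducing to Smith normal form yields diagonal entries (1,1,1,1,1,1,1,1,1,1,1,1,1,1,1,1,1,1,1,2).

From H_k ≅ ker(∂_k) / im(∂_{k+1}) we obtain:

  H_0: rank C_0 − rank ∂_1 = 10 − 9 = 1, and the invariant factors of ∂_1 are all 1, so H_0 ≅ Z.
  H_1: rank ker ∂_1 − rank ∂_2 = (30 − 9) − 20 = 1, and ∂_2 has invariant factor 2 > 1, so H_1 ≅ Z × Z/2.
  H_2: rank ker ∂_2 − rank ∂_3 = (20 − 20) − 0 = 0, and there is no ∂_3, so H_2 ≅ 0.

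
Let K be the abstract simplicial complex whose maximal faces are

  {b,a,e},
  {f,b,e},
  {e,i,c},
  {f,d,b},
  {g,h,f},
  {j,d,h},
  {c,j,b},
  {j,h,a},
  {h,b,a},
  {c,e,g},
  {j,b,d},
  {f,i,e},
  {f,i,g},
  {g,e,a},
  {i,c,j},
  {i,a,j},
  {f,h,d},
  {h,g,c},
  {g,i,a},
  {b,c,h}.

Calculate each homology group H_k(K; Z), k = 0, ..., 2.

Take the total order a < b < c < d < e < f < g < h < i < j on the vertex set. Then K (dimension 2) consists of the simplices:

  0-simplices (10): a, b, c, d, e, f, g, h, i, j
  1-simplices (30): ab, ae, ag, ah, ai, aj, bc, bd, be, bf, bh, bj, ce, cg, ch, ci, cj, df, dh, dj, ef, eg, ei, fg, fh, fi, gh, gi, hj, ij
  2-simplices (20): abe, abh, aeg, agi, ahj, aij, bch, bcj, bdf, bdj, bef, ceg, cei, cgh, cij, dfh, dhj, efi, fgh, fgi

so the chain groups are C_0 ≅ Z^10, C_1 ≅ Z^30, C_2 ≅ Z^20.

∂_1: C_1 → C_0 is given by ∂[p,q] = [q] − [p].
As a 10×30 matrix over Z this has rank 9, with invariant factors (1,1,1,1,1,1,1,1,1).

The boundary map ∂_2: C_2 → C_1 acts by ∂[p,q,r] = [q,r] − [p,r] + [p,q]. For instance
  ∂ahj = hj − aj + ah,
  ∂bdf = df − bf + bd.
This gives a 30×20 integer matrix of rank 20; reducing to Smith normal form yields diagonal entries (1,1,1,1,1,1,1,1,1,1,1,1,1,1,1,1,1,1,1,2).

Now H_k = ker ∂_k / im ∂_{k+1}, so:

  H_0: rank C_0 − rank ∂_1 = 10 − 9 = 1, and the invariant factors of ∂_1 are all 1, so H_0 = Z.
  H_1: rank ker ∂_1 − rank ∂_2 = (30 − 9) − 20 = 1, and ∂_2 has invariant factor 2 > 1, so H_1 = Z ⊕ Z/2.
  H_2: rank ker ∂_2 − rank ∂_3 = (20 − 20) − 0 = 0, and there is no ∂_3, so H_2 = 0.

H_0 ≅ Z,  H_1 ≅ Z ⊕ Z/2,  H_2 = 0.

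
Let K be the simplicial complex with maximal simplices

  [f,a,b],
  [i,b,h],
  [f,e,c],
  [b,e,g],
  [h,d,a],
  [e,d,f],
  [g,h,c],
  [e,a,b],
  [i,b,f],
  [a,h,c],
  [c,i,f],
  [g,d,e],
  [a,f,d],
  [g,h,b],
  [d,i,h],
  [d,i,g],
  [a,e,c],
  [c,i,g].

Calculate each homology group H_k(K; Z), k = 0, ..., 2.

H_0 ≅ Z,  H_1 ≅ Z ⊕ Z/2,  H_2 = 0.

Order the vertices as a < b < c < d < e < f < g < h < i. Listing each simplex with vertices in this order, K has dimension 2 with simplices:

  0-simplices (9): a, b, c, d, e, f, g, h, i
  1-simplices (27): ab, ac, ad, ae, af, ah, be, bf, bg, bh, bi, ce, cf, cg, ch, ci, de, df, dg, dh, di, ef, eg, fi, gh, gi, hi
  2-simplices (18): abe, abf, ace, ach, adf, adh, beg, bfi, bgh, bhi, cef, cfi, cgh, cgi, def, deg, dgi, dhi

Hence C_0 ≅ Z^9, C_1 ≅ Z^27, C_2 ≅ Z^18.

The boundary map ∂_1: C_1 → C_0 maps an edge to its endpoints' difference, ∂[p,q] = q − p. For instance
  ∂de = e − d.
The 9×27 boundary matrix has rank 8 and Smith normal form diag(1,1,1,1,1,1,1,1).

The boundary map ∂_2: C_2 → C_1 maps a triangle to the signed sum of its edges. For instance
  ∂ace = ce − ae + ac,
  ∂cfi = fi − ci + cf.
The resulting 27×18 matrix has rank 18, and its Smith normal form has invariant factors (1,1,1,1,1,1,1,1,1,1,1,1,1,1,1,1,1,2).

Computing H_k = (kernel of ∂_k) / (image of ∂_{k+1}):

  H_0: rank C_0 − rank ∂_1 = 9 − 8 = 1, and the invariant factors of ∂_1 are all 1, so H_0 ≅ Z.
  H_1: rank ker ∂_1 − rank ∂_2 = (27 − 8) − 18 = 1, and ∂_2 has invariant factor 2 > 1, so H_1 ≅ Z ⊕ Z/2.
  H_2: rank ker ∂_2 − rank ∂_3 = (18 − 18) − 0 = 0, and there is no ∂_3, so H_2 ≅ 0.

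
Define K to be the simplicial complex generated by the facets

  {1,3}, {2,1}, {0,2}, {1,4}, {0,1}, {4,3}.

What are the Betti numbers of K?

b_0 = 1, b_1 = 2.

Fix the vertex order 0 < 1 < 2 < 3 < 4 and write every simplex with vertices in increasing order. Then dim K = 1 and the simplices of K are:

  0-simplices (5): [0], [1], [2], [3], [4]
  1-simplices (6): [0,1], [0,2], [1,2], [1,3], [1,4], [3,4]

so the chain groups are C_0 ≅ Z^5, C_1 ≅ Z^6.

Boundary ∂_1: C_1 → C_0 sends each edge [p,q] (with p < q) to q − p.
As a 5×6 matrix over Z this has rank 4, with invariant factors (1,1,1,1).

From H_k ≅ ker(∂_k) / im(∂_{k+1}) we obtain:

  H_0: rank C_0 − rank ∂_1 = 5 − 4 = 1, and the invariant factors of ∂_1 are all 1, so H_0 ≅ Z.
  H_1: rank ker ∂_1 − rank ∂_2 = (6 − 4) − 0 = 2, and there is no ∂_2, so H_1 ≅ Z^2.

(K is a triangulation of a wedge of 2 circles.)

Hence the Betti numbers are b_0 = 1, b_1 = 2.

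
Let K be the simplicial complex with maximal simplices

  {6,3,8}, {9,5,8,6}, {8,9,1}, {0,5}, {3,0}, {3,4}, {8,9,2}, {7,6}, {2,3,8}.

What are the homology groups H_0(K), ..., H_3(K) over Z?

Take the total order 0 < 1 < 2 < 3 < 4 < 5 < 6 < 7 < 8 < 9 on the vertex set. Then K (dimension 3) consists of the simplices:

  0-simplices (10): [0], [1], [2], [3], [4], [5], [6], [7], [8], [9]
  1-simplices (17): [0,3], [0,5], [1,8], [1,9], [2,3], [2,8], [2,9], [3,4], [3,6], [3,8], [5,6], [5,8], [5,9], [6,7], [6,8], [6,9], [8,9]
  2-simplices (8): [1,8,9], [2,3,8], [2,8,9], [3,6,8], [5,6,8], [5,6,9], [5,8,9], [6,8,9]
  3-simplices (1): [5,6,8,9]

giving chain groups C_0 ≅ Z^10, C_1 ≅ Z^17, C_2 ≅ Z^8, C_3 ≅ Z^1.

Boundary ∂_1: C_1 → C_0 maps an edge to its endpoints' difference, ∂[p,q] = q − p.
The 10×17 boundary matrix has rank 9 and Smith normal form diag(1,1,1,1,1,1,1,1,1).

∂_2: C_2 → C_1 acts by ∂[p,q,r] = [q,r] − [p,r] + [p,q]. For instance
  ∂[2,3,8] = [3,8] − [2,8] + [2,3],
  ∂[2,8,9] = [8,9] − [2,9] + [2,8].
This gives a 17×8 integer matrix of rank 7; reducing to Smith normal form yields diagonal entries (1,1,1,1,1,1,1).

The boundary map ∂_3: C_3 → C_2 sends each 3-simplex σ to the alternating sum Σ_i (−1)^i (σ with its i-th vertex removed). For instance
  ∂[5,6,8,9] = [6,8,9] − [5,8,9] + [5,6,9] − [5,6,8].
The resulting 8×1 matrix has rank 1, and its Smith normal form has invariant factors (1).

Reading off H_k = ker ∂_k / im ∂_{k+1}:

  H_0: rank C_0 − rank ∂_1 = 10 − 9 = 1, and the invariant factors of ∂_1 are all 1, so H_0 ≅ Z.
  H_1: rank ker ∂_1 − rank ∂_2 = (17 − 9) − 7 = 1, and the invariant factors of ∂_2 are all 1, so H_1 ≅ Z.
  H_2: rank ker ∂_2 − rank ∂_3 = (8 − 7) − 1 = 0, and the invariant factors of ∂_3 are all 1, so H_2 ≅ 0.
  H_3: rank ker ∂_3 − rank ∂_4 = (1 − 1) − 0 = 0, and there is no ∂_4, so H_3 ≅ 0.

As a check, the Euler characteristic is 10 − 17 + 8 − 1 = 0, which agrees with 1 − 1 + 0 − 0 = 0.

H_0 = Z,  H_1 = Z,  H_2 = 0,  H_3 = 0.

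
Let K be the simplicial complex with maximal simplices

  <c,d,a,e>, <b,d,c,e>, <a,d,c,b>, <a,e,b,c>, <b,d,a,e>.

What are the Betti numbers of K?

Order the vertices as a < b < c < d < e. Listing each simplex with vertices in this order, K has dimension 3 with simplices:

  0-simplices (5): a, b, c, d, e
  1-simplices (10): ab, ac, ad, ae, bc, bd, be, cd, ce, de
  2-simplices (10): abc, abd, abe, acd, ace, ade, bcd, bce, bde, cde
  3-simplices (5): abcd, abce, abde, acde, bcde

giving chain groups C_0 ≅ Z^5, C_1 ≅ Z^10, C_2 ≅ Z^10, C_3 ≅ Z^5.

Boundary ∂_1: C_1 → C_0 maps an edge to its endpoints' difference, ∂[p,q] = q − p.
As a 5×10 matrix over Z this has rank 4, with invariant factors (1,1,1,1).

Boundary ∂_2: C_2 → C_1 sends each 2-simplex [p,q,r] to [q,r] − [p,r] + [p,q]. For instance
  ∂bce = ce − be + bc,
  ∂bcd = cd − bd + bc.
This gives a 10×10 integer matrix of rank 6; reducing to Smith normal form yields diagonal entries (1,1,1,1,1,1).

∂_3: C_3 → C_2 sends each 3-simplex σ to the alternating sum Σ_i (−1)^i (σ with its i-th vertex removed). For instance
  ∂acde = cde − ade + ace − acd,
  ∂bcde = cde − bde + bce − bcd.
The resulting 10×5 matrix has rank 4, and its Smith normal form has invariant factors (1,1,1,1).

Computing H_k = (kernel of ∂_k) / (image of ∂_{k+1}):

  H_0: rank C_0 − rank ∂_1 = 5 − 4 = 1, and the invariant factors of ∂_1 are all 1, so H_0 = Z.
  H_1: rank ker ∂_1 − rank ∂_2 = (10 − 4) − 6 = 0, and the invariant factors of ∂_2 are all 1, so H_1 = 0.
  H_2: rank ker ∂_2 − rank ∂_3 = (10 − 6) − 4 = 0, and the invariant factors of ∂_3 are all 1, so H_2 = 0.
  H_3: rank ker ∂_3 − rank ∂_4 = (5 − 4) − 0 = 1, and there is no ∂_4, so H_3 = Z.

Hence the Betti numbers are b_0 = 1, b_1 = 0, b_2 = 0, b_3 = 1.

b_0 = 1, b_1 = 0, b_2 = 0, b_3 = 1.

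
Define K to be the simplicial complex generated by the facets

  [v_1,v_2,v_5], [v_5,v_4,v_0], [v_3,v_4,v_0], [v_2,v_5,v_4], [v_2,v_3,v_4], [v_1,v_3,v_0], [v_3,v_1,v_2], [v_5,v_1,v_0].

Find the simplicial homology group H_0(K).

We work with the vertex ordering v_0 < v_1 < v_2 < v_3 < v_4 < v_5. The simplices of K, each written with vertices in increasing order, are:

  0-simplices (6): [v_0], [v_1], [v_2], [v_3], [v_4], [v_5]
  1-simplices (12): [v_0,v_1], [v_0,v_3], [v_0,v_4], [v_0,v_5], [v_1,v_2], [v_1,v_3], [v_1,v_5], [v_2,v_3], [v_2,v_4], [v_2,v_5], [v_3,v_4], [v_4,v_5]
  2-simplices (8): [v_0,v_1,v_3], [v_0,v_1,v_5], [v_0,v_3,v_4], [v_0,v_4,v_5], [v_1,v_2,v_3], [v_1,v_2,v_5], [v_2,v_3,v_4], [v_2,v_4,v_5]

so the chain groups are C_0 ≅ Z^6, C_1 ≅ Z^12, C_2 ≅ Z^8.

The boundary map ∂_1: C_1 → C_0 sends each edge [p,q] (with p < q) to q − p. For instance
  ∂[v_3,v_4] = [v_4] − [v_3].
The resulting 6×12 matrix has rank 5, and its Smith normal form has invariant factors (1,1,1,1,1).

The boundary map ∂_2: C_2 → C_1 maps a triangle to the signed sum of its edges. For instance
  ∂[v_0,v_1,v_5] = [v_1,v_5] − [v_0,v_5] + [v_0,v_1],
  ∂[v_1,v_2,v_5] = [v_2,v_5] − [v_1,v_5] + [v_1,v_2].
The resulting 12×8 matrix has rank 7, and its Smith normal form has invariant factors (1,1,1,1,1,1,1).

Now H_k = ker ∂_k / im ∂_{k+1}, so:

  H_0: rank C_0 − rank ∂_1 = 6 − 5 = 1, and the invariant factors of ∂_1 are all 1, so H_0 ≅ Z.

H_0 = Z.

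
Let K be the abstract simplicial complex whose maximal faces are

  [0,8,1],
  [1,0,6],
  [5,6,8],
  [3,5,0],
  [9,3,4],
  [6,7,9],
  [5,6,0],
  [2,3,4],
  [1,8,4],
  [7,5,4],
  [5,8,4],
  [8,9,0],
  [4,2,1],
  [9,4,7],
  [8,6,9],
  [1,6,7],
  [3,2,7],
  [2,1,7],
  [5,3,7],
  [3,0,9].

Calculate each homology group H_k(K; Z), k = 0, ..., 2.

Fix the vertex order 0 < 1 < 2 < 3 < 4 < 5 < 6 < 7 < 8 < 9 and write every simplex with vertices in increasing order. Then dim K = 2 and the simplices of K are:

  0-simplices (10): [0], [1], [2], [3], [4], [5], [6], [7], [8], [9]
  1-simplices (30): (30 of them)
  2-simplices (20): (20 of them)

giving chain groups C_0 ≅ Z^10, C_1 ≅ Z^30, C_2 ≅ Z^20.

∂_1: C_1 → C_0 is given by ∂[p,q] = [q] − [p]. For instance
  ∂[1,6] = [6] − [1].
This gives a 10×30 integer matrix of rank 9; reducing to Smith normal form yields diagonal entries (1,1,1,1,1,1,1,1,1).

Boundary ∂_2: C_2 → C_1 acts by ∂[p,q,r] = [q,r] − [p,r] + [p,q]. For instance
  ∂[0,8,9] = [8,9] − [0,9] + [0,8],
  ∂[0,1,8] = [1,8] − [0,8] + [0,1].
The 30×20 boundary matrix has rank 20 and Smith normal form diag(1,1,1,1,1,1,1,1,1,1,1,1,1,1,1,1,1,1,1,2).

Now H_k = ker ∂_k / im ∂_{k+1}, so:

  H_0: rank C_0 − rank ∂_1 = 10 − 9 = 1, and the invariant factors of ∂_1 are all 1, so H_0 = Z.
  H_1: rank ker ∂_1 − rank ∂_2 = (30 − 9) − 20 = 1, and ∂_2 has invariant factor 2 > 1, so H_1 = Z ⊕ Z/2.
  H_2: rank ker ∂_2 − rank ∂_3 = (20 − 20) − 0 = 0, and there is no ∂_3, so H_2 = 0.

As a check, the Euler characteristic is 10 − 30 + 20 = 0, which agrees with 1 − 1 + 0 = 0.

H_0 = Z,  H_1 = Z ⊕ Z/2,  H_2 = 0.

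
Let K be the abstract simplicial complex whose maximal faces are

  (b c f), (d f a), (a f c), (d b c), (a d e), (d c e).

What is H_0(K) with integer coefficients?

Order the vertices as a < b < c < d < e < f. Listing each simplex with vertices in this order, K has dimension 2 with simplices:

  0-simplices (6): a, b, c, d, e, f
  1-simplices (12): ac, ad, ae, af, bc, bd, bf, cd, ce, cf, de, df
  2-simplices (6): acf, ade, adf, bcd, bcf, cde

Hence C_0 ≅ Z^6, C_1 ≅ Z^12, C_2 ≅ Z^6.

The boundary map ∂_1: C_1 → C_0 is given by ∂[p,q] = [q] − [p].
This gives a 6×12 integer matrix of rank 5; reducing to Smith normal form yields diagonal entries (1,1,1,1,1).

The boundary map ∂_2: C_2 → C_1 acts by ∂[p,q,r] = [q,r] − [p,r] + [p,q]. For instance
  ∂adf = df − af + ad,
  ∂ade = de − ae + ad.
The 12×6 boundary matrix has rank 6 and Smith normal form diag(1,1,1,1,1,1).

From H_k ≅ ker(∂_k) / im(∂_{k+1}) we obtain:

  H_0: rank C_0 − rank ∂_1 = 6 − 5 = 1, and the invariant factors of ∂_1 are all 1, so H_0 ≅ Z.

(K is a triangulation of the cylinder S^1 x I.)

H_0 = Z.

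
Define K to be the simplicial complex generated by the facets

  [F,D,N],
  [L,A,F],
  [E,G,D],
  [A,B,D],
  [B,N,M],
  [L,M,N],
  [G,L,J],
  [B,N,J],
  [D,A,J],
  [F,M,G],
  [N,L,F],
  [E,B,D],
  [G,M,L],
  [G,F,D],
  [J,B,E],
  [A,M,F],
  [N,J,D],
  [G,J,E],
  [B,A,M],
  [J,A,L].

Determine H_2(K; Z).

We work with the vertex ordering A < B < D < E < F < G < J < L < M < N. The simplices of K, each written with vertices in increasing order, are:

  0-simplices (10): A, B, D, E, F, G, J, L, M, N
  1-simplices (30): AB, AD, AF, AJ, AL, AM, BD, BE, BJ, BM, BN, DE, DF, DG, DJ, DN, EG, EJ, FG, FL, FM, FN, GJ, GL, GM, JL, JN, LM, LN, MN
  2-simplices (20): ABD, ABM, ADJ, AFL, AFM, AJL, BDE, BEJ, BJN, BMN, DEG, DFG, DFN, DJN, EGJ, FGM, FLN, GJL, GLM, LMN

Hence C_0 ≅ Z^10, C_1 ≅ Z^30, C_2 ≅ Z^20.

The boundary map ∂_1: C_1 → C_0 sends each edge [p,q] (with p < q) to q − p. For instance
  ∂GL = L − G.
As a 10×30 matrix over Z this has rank 9, with invariant factors (1,1,1,1,1,1,1,1,1).

The boundary map ∂_2: C_2 → C_1 acts by ∂[p,q,r] = [q,r] − [p,r] + [p,q]. For instance
  ∂DJN = JN − DN + DJ,
  ∂FGM = GM − FM + FG.
The resulting 30×20 matrix has rank 20, and its Smith normal form has invariant factors (1,1,1,1,1,1,1,1,1,1,1,1,1,1,1,1,1,1,1,2).

Reading off H_k = ker ∂_k / im ∂_{k+1}:

  H_2: rank ker ∂_2 − rank ∂_3 = (20 − 20) − 0 = 0, and there is no ∂_3, so H_2 = 0.

(K is a triangulation of the Klein bottle.)

H_2 = 0.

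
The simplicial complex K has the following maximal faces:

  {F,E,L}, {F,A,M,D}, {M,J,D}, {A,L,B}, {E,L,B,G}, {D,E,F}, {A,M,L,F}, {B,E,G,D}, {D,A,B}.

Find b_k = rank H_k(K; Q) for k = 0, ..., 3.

Order the vertices as A < B < D < E < F < G < J < L < M. Listing each simplex with vertices in this order, K has dimension 3 with simplices:

  0-simplices (9): A, B, D, E, F, G, J, L, M
  1-simplices (22): AB, AD, AF, AL, AM, BD, BE, BG, BL, DE, DF, DG, DJ, DM, EF, EG, EL, FL, FM, GL, JM, LM
  2-simplices (19): ABD, ABL, ADF, ADM, AFL, AFM, ALM, BDE, BDG, BEG, BEL, BGL, DEF, DEG, DFM, DJM, EFL, EGL, FLM
  3-simplices (4): ADFM, AFLM, BDEG, BEGL

Hence C_0 ≅ Z^9, C_1 ≅ Z^22, C_2 ≅ Z^19, C_3 ≅ Z^4.

The boundary map ∂_1: C_1 → C_0 is given by ∂[p,q] = [q] − [p].
The 9×22 boundary matrix has rank 8 and Smith normal form diag(1,1,1,1,1,1,1,1).

Boundary ∂_2: C_2 → C_1 maps a triangle to the signed sum of its edges. For instance
  ∂ABL = BL − AL + AB,
  ∂DFM = FM − DM + DF.
As a 22×19 matrix over Z this has rank 14, with invariant factors (1,1,1,1,1,1,1,1,1,1,1,1,1,1).

∂_3: C_3 → C_2 sends each 3-simplex σ to the alternating sum Σ_i (−1)^i (σ with its i-th vertex removed). For instance
  ∂AFLM = FLM − ALM + AFM − AFL,
  ∂BDEG = DEG − BEG + BDG − BDE.
The resulting 19×4 matrix has rank 4, and its Smith normal form has invariant factors (1,1,1,1).

Reading off H_k = ker ∂_k / im ∂_{k+1}:

  H_0: rank C_0 − rank ∂_1 = 9 − 8 = 1, and the invariant factors of ∂_1 are all 1, so H_0 = Z.
  H_1: rank ker ∂_1 − rank ∂_2 = (22 − 8) − 14 = 0, and the invariant factors of ∂_2 are all 1, so H_1 = 0.
  H_2: rank ker ∂_2 − rank ∂_3 = (19 − 14) − 4 = 1, and the invariant factors of ∂_3 are all 1, so H_2 = Z.
  H_3: rank ker ∂_3 − rank ∂_4 = (4 − 4) − 0 = 0, and there is no ∂_4, so H_3 = 0.

As a check, the Euler characteristic is 9 − 22 + 19 − 4 = 2, which agrees with 1 − 0 + 1 − 0 = 2.

Hence the Betti numbers are b_0 = 1, b_1 = 0, b_2 = 1, b_3 = 0.

b_0 = 1, b_1 = 0, b_2 = 1, b_3 = 0.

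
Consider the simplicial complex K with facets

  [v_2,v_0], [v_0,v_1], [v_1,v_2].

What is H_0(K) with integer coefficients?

H_0 ≅ Z.

We work with the vertex ordering v_0 < v_1 < v_2. The simplices of K, each written with vertices in increasing order, are:

  0-simplices (3): [v_0], [v_1], [v_2]
  1-simplices (3): [v_0,v_1], [v_0,v_2], [v_1,v_2]

so the chain groups are C_0 ≅ Z^3, C_1 ≅ Z^3.

∂_1: C_1 → C_0 maps an edge to its endpoints' difference, ∂[p,q] = q − p. For instance
  ∂[v_1,v_2] = [v_2] − [v_1].
The 3×3 boundary matrix has rank 2 and Smith normal form diag(1,1).

Computing H_k = (kernel of ∂_k) / (image of ∂_{k+1}):

  H_0: rank C_0 − rank ∂_1 = 3 − 2 = 1, and the invariant factors of ∂_1 are all 1, so H_0 = Z.

(K is a triangulation of the circle S^1.)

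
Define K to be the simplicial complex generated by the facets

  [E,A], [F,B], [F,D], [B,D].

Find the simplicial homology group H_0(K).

H_0 = Z^2.

We work with the vertex ordering A < B < D < E < F. The simplices of K, each written with vertices in increasing order, are:

  0-simplices (5): A, B, D, E, F
  1-simplices (4): AE, BD, BF, DF

giving chain groups C_0 ≅ Z^5, C_1 ≅ Z^4.

Boundary ∂_1: C_1 → C_0 is given by ∂[p,q] = [q] − [p]. For instance
  ∂BF = F − B.
This gives a 5×4 integer matrix of rank 3; reducing to Smith normal form yields diagonal entries (1,1,1).

Computing H_k = (kernel of ∂_k) / (image of ∂_{k+1}):

  H_0: rank C_0 − rank ∂_1 = 5 − 3 = 2, and the invariant factors of ∂_1 are all 1, so H_0 ≅ Z^2.

(K is a triangulation of the disjoint union of the 1-simplex and the circle S^1.)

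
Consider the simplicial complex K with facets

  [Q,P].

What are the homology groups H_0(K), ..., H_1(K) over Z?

H_0 = Z,  H_1 = 0.

We work with the vertex ordering P < Q. The simplices of K, each written with vertices in increasing order, are:

  0-simplices (2): P, Q
  1-simplices (1): PQ

so the chain groups are C_0 ≅ Z^2, C_1 ≅ Z^1.

∂_1: C_1 → C_0 maps an edge to its endpoints' difference, ∂[p,q] = q − p. For instance
  ∂PQ = Q − P.
The resulting 2×1 matrix has rank 1, and its Smith normal form has invariant factors (1).

Now H_k = ker ∂_k / im ∂_{k+1}, so:

  H_0: rank C_0 − rank ∂_1 = 2 − 1 = 1, and the invariant factors of ∂_1 are all 1, so H_0 = Z.
  H_1: rank ker ∂_1 − rank ∂_2 = (1 − 1) − 0 = 0, and there is no ∂_2, so H_1 = 0.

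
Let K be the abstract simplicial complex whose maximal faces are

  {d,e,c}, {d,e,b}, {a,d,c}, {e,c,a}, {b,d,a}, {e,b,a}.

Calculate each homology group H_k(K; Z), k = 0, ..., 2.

H_0 = Z,  H_1 = 0,  H_2 = Z.

We work with the vertex ordering a < b < c < d < e. The simplices of K, each written with vertices in increasing order, are:

  0-simplices (5): a, b, c, d, e
  1-simplices (9): ab, ac, ad, ae, bd, be, cd, ce, de
  2-simplices (6): abd, abe, acd, ace, bde, cde

so the chain groups are C_0 ≅ Z^5, C_1 ≅ Z^9, C_2 ≅ Z^6.

Boundary ∂_1: C_1 → C_0 is given by ∂[p,q] = [q] − [p]. For instance
  ∂bd = d − b.
The resulting 5×9 matrix has rank 4, and its Smith normal form has invariant factors (1,1,1,1).

∂_2: C_2 → C_1 acts by ∂[p,q,r] = [q,r] − [p,r] + [p,q]. For instance
  ∂abd = bd − ad + ab,
  ∂acd = cd − ad + ac.
This gives a 9×6 integer matrix of rank 5; reducing to Smith normal form yields diagonal entries (1,1,1,1,1).

Reading off H_k = ker ∂_k / im ∂_{k+1}:

  H_0: rank C_0 − rank ∂_1 = 5 − 4 = 1, and the invariant factors of ∂_1 are all 1, so H_0 ≅ Z.
  H_1: rank ker ∂_1 − rank ∂_2 = (9 − 4) − 5 = 0, and the invariant factors of ∂_2 are all 1, so H_1 ≅ 0.
  H_2: rank ker ∂_2 − rank ∂_3 = (6 − 5) − 0 = 1, and there is no ∂_3, so H_2 ≅ Z.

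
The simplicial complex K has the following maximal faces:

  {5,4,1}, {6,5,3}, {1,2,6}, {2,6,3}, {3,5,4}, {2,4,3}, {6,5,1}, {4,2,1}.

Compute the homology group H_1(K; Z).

H_1 ≅ 0.

Fix the vertex order 1 < 2 < 3 < 4 < 5 < 6 and write every simplex with vertices in increasing order. Then dim K = 2 and the simplices of K are:

  0-simplices (6): [1], [2], [3], [4], [5], [6]
  1-simplices (12): [1,2], [1,4], [1,5], [1,6], [2,3], [2,4], [2,6], [3,4], [3,5], [3,6], [4,5], [5,6]
  2-simplices (8): [1,2,4], [1,2,6], [1,4,5], [1,5,6], [2,3,4], [2,3,6], [3,4,5], [3,5,6]

Hence C_0 ≅ Z^6, C_1 ≅ Z^12, C_2 ≅ Z^8.

Boundary ∂_1: C_1 → C_0 sends each edge [p,q] (with p < q) to q − p. For instance
  ∂[2,4] = [4] − [2].
The 6×12 boundary matrix has rank 5 and Smith normal form diag(1,1,1,1,1).

Boundary ∂_2: C_2 → C_1 maps a triangle to the signed sum of its edges. For instance
  ∂[1,5,6] = [5,6] − [1,6] + [1,5],
  ∂[2,3,6] = [3,6] − [2,6] + [2,3].
The 12×8 boundary matrix has rank 7 and Smith normal form diag(1,1,1,1,1,1,1).

Computing H_k = (kernel of ∂_k) / (image of ∂_{k+1}):

  H_1: rank ker ∂_1 − rank ∂_2 = (12 − 5) − 7 = 0, and the invariant factors of ∂_2 are all 1, so H_1 = 0.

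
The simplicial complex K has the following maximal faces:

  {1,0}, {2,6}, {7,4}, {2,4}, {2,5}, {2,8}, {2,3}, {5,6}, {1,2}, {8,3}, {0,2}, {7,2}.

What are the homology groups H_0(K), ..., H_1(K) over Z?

Take the total order 0 < 1 < 2 < 3 < 4 < 5 < 6 < 7 < 8 on the vertex set. Then K (dimension 1) consists of the simplices:

  0-simplices (9): [0], [1], [2], [3], [4], [5], [6], [7], [8]
  1-simplices (12): [0,1], [0,2], [1,2], [2,3], [2,4], [2,5], [2,6], [2,7], [2,8], [3,8], [4,7], [5,6]

Hence C_0 ≅ Z^9, C_1 ≅ Z^12.

The boundary map ∂_1: C_1 → C_0 is given by ∂[p,q] = [q] − [p]. For instance
  ∂[3,8] = [8] − [3].
The 9×12 boundary matrix has rank 8 and Smith normal form diag(1,1,1,1,1,1,1,1).

Now H_k = ker ∂_k / im ∂_{k+1}, so:

  H_0: rank C_0 − rank ∂_1 = 9 − 8 = 1, and the invariant factors of ∂_1 are all 1, so H_0 ≅ Z.
  H_1: rank ker ∂_1 − rank ∂_2 = (12 − 8) − 0 = 4, and there is no ∂_2, so H_1 ≅ Z^4.

H_0 ≅ Z,  H_1 ≅ Z^4.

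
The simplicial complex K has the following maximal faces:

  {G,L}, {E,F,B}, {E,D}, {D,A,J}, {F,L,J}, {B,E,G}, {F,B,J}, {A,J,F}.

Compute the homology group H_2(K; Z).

H_2 ≅ 0.

Take the total order A < B < D < E < F < G < J < L on the vertex set. Then K (dimension 2) consists of the simplices:

  0-simplices (8): A, B, D, E, F, G, J, L
  1-simplices (15): AD, AF, AJ, BE, BF, BG, BJ, DE, DJ, EF, EG, FJ, FL, GL, JL
  2-simplices (6): ADJ, AFJ, BEF, BEG, BFJ, FJL

Hence C_0 ≅ Z^8, C_1 ≅ Z^15, C_2 ≅ Z^6.

∂_1: C_1 → C_0 sends each edge [p,q] (with p < q) to q − p. For instance
  ∂BF = F − B.
This gives a 8×15 integer matrix of rank 7; reducing to Smith normal form yields diagonal entries (1,1,1,1,1,1,1).

The boundary map ∂_2: C_2 → C_1 maps a triangle to the signed sum of its edges. For instance
  ∂BFJ = FJ − BJ + BF,
  ∂FJL = JL − FL + FJ.
This gives a 15×6 integer matrix of rank 6; reducing to Smith normal form yields diagonal entries (1,1,1,1,1,1).

Reading off H_k = ker ∂_k / im ∂_{k+1}:

  H_2: rank ker ∂_2 − rank ∂_3 = (6 − 6) − 0 = 0, and there is no ∂_3, so H_2 = 0.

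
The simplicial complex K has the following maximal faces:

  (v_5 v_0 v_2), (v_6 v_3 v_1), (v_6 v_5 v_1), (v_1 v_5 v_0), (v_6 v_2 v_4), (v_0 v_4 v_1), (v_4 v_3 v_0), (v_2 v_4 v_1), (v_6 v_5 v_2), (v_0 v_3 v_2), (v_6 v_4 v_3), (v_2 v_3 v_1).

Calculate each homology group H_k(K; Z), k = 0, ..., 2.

H_0 ≅ Z,  H_1 ≅ Z_2,  H_2 = 0.

Fix the vertex order v_0 < v_1 < v_2 < v_3 < v_4 < v_5 < v_6 and write every simplex with vertices in increasing order. Then dim K = 2 and the simplices of K are:

  0-simplices (7): [v_0], [v_1], [v_2], [v_3], [v_4], [v_5], [v_6]
  1-simplices (18): (18 of them)
  2-simplices (12): (12 of them)

Hence C_0 ≅ Z^7, C_1 ≅ Z^18, C_2 ≅ Z^12.

Boundary ∂_1: C_1 → C_0 sends each edge [p,q] (with p < q) to q − p. For instance
  ∂[v_1,v_5] = [v_5] − [v_1].
As a 7×18 matrix over Z this has rank 6, with invariant factors (1,1,1,1,1,1).

Boundary ∂_2: C_2 → C_1 sends each 2-simplex [p,q,r] to [q,r] − [p,r] + [p,q]. For instance
  ∂[v_0,v_2,v_5] = [v_2,v_5] − [v_0,v_5] + [v_0,v_2],
  ∂[v_0,v_1,v_5] = [v_1,v_5] − [v_0,v_5] + [v_0,v_1].
The resulting 18×12 matrix has rank 12, and its Smith normal form has invariant factors (1,1,1,1,1,1,1,1,1,1,1,2).

Now H_k = ker ∂_k / im ∂_{k+1}, so:

  H_0: rank C_0 − rank ∂_1 = 7 − 6 = 1, and the invariant factors of ∂_1 are all 1, so H_0 = Z.
  H_1: rank ker ∂_1 − rank ∂_2 = (18 − 6) − 12 = 0, and ∂_2 has invariant factor 2 > 1, so H_1 = Z_2.
  H_2: rank ker ∂_2 − rank ∂_3 = (12 − 12) − 0 = 0, and there is no ∂_3, so H_2 = 0.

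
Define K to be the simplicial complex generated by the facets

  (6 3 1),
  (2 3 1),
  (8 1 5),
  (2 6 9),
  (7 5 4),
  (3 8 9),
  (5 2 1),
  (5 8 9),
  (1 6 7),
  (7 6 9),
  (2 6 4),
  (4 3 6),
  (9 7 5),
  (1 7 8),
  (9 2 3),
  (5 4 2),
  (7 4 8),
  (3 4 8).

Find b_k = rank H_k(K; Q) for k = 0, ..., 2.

b_0 = 1, b_1 = 1, b_2 = 0.

Order the vertices as 1 < 2 < 3 < 4 < 5 < 6 < 7 < 8 < 9. Listing each simplex with vertices in this order, K has dimension 2 with simplices:

  0-simplices (9): [1], [2], [3], [4], [5], [6], [7], [8], [9]
  1-simplices (27): (27 of them)
  2-simplices (18): [1,2,3], [1,2,5], [1,3,6], [1,5,8], [1,6,7], [1,7,8], [2,3,9], [2,4,5], [2,4,6], [2,6,9], [3,4,6], [3,4,8], [3,8,9], [4,5,7], [4,7,8], [5,7,9], [5,8,9], [6,7,9]

so the chain groups are C_0 ≅ Z^9, C_1 ≅ Z^27, C_2 ≅ Z^18.

∂_1: C_1 → C_0 sends each edge [p,q] (with p < q) to q − p. For instance
  ∂[7,9] = [9] − [7].
The 9×27 boundary matrix has rank 8 and Smith normal form diag(1,1,1,1,1,1,1,1).

∂_2: C_2 → C_1 acts by ∂[p,q,r] = [q,r] − [p,r] + [p,q]. For instance
  ∂[1,2,5] = [2,5] − [1,5] + [1,2],
  ∂[2,3,9] = [3,9] − [2,9] + [2,3].
This gives a 27×18 integer matrix of rank 18; reducing to Smith normal form yields diagonal entries (1,1,1,1,1,1,1,1,1,1,1,1,1,1,1,1,1,2).

Computing H_k = (kernel of ∂_k) / (image of ∂_{k+1}):

  H_0: rank C_0 − rank ∂_1 = 9 − 8 = 1, and the invariant factors of ∂_1 are all 1, so H_0 = Z.
  H_1: rank ker ∂_1 − rank ∂_2 = (27 − 8) − 18 = 1, and ∂_2 has invariant factor 2 > 1, so H_1 = Z ⊕ Z_2.
  H_2: rank ker ∂_2 − rank ∂_3 = (18 − 18) − 0 = 0, and there is no ∂_3, so H_2 = 0.

(K is a triangulation of the Klein bottle.)

Hence the Betti numbers are b_0 = 1, b_1 = 1, b_2 = 0.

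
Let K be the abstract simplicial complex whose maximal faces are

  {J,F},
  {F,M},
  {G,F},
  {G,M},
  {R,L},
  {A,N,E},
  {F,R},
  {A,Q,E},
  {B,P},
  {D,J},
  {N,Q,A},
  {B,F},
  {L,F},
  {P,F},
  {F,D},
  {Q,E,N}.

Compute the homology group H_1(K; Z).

Fix the vertex order A < B < D < E < F < G < J < L < M < N < P < Q < R and write every simplex with vertices in increasing order. Then dim K = 2 and the simplices of K are:

  0-simplices (13): A, B, D, E, F, G, J, L, M, N, P, Q, R
  1-simplices (18): AE, AN, AQ, BF, BP, DF, DJ, EN, EQ, FG, FJ, FL, FM, FP, FR, GM, LR, NQ
  2-simplices (4): AEN, AEQ, ANQ, ENQ

Hence C_0 ≅ Z^13, C_1 ≅ Z^18, C_2 ≅ Z^4.

Boundary ∂_1: C_1 → C_0 maps an edge to its endpoints' difference, ∂[p,q] = q − p. For instance
  ∂FG = G − F.
As a 13×18 matrix over Z this has rank 11, with invariant factors (1,1,1,1,1,1,1,1,1,1,1).

∂_2: C_2 → C_1 acts by ∂[p,q,r] = [q,r] − [p,r] + [p,q]. For instance
  ∂AEN = EN − AN + AE,
  ∂ANQ = NQ − AQ + AN.
As a 18×4 matrix over Z this has rank 3, with invariant factors (1,1,1).

Now H_k = ker ∂_k / im ∂_{k+1}, so:

  H_1: rank ker ∂_1 − rank ∂_2 = (18 − 11) − 3 = 4, and the invariant factors of ∂_2 are all 1, so H_1 = Z^4.

(K is a triangulation of the disjoint union of a wedge of 4 circles and the 2-sphere S^2.)

H_1 = Z^4.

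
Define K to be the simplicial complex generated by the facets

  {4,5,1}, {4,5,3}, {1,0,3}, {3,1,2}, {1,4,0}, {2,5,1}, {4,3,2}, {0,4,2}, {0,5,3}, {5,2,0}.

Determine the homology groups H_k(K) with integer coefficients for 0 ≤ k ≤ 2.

Fix the vertex order 0 < 1 < 2 < 3 < 4 < 5 and write every simplex with vertices in increasing order. Then dim K = 2 and the simplices of K are:

  0-simplices (6): [0], [1], [2], [3], [4], [5]
  1-simplices (15): [0,1], [0,2], [0,3], [0,4], [0,5], [1,2], [1,3], [1,4], [1,5], [2,3], [2,4], [2,5], [3,4], [3,5], [4,5]
  2-simplices (10): [0,1,3], [0,1,4], [0,2,4], [0,2,5], [0,3,5], [1,2,3], [1,2,5], [1,4,5], [2,3,4], [3,4,5]

Hence C_0 ≅ Z^6, C_1 ≅ Z^15, C_2 ≅ Z^10.

The boundary map ∂_1: C_1 → C_0 sends each edge [p,q] (with p < q) to q − p. For instance
  ∂[1,2] = [2] − [1].
The 6×15 boundary matrix has rank 5 and Smith normal form diag(1,1,1,1,1).

The boundary map ∂_2: C_2 → C_1 maps a triangle to the signed sum of its edges. For instance
  ∂[3,4,5] = [4,5] − [3,5] + [3,4],
  ∂[0,3,5] = [3,5] − [0,5] + [0,3].
This gives a 15×10 integer matrix of rank 10; reducing to Smith normal form yields diagonal entries (1,1,1,1,1,1,1,1,1,2).

Reading off H_k = ker ∂_k / im ∂_{k+1}:

  H_0: rank C_0 − rank ∂_1 = 6 − 5 = 1, and the invariant factors of ∂_1 are all 1, so H_0 = Z.
  H_1: rank ker ∂_1 − rank ∂_2 = (15 − 5) − 10 = 0, and ∂_2 has invariant factor 2 > 1, so H_1 = Z/2Z.
  H_2: rank ker ∂_2 − rank ∂_3 = (10 − 10) − 0 = 0, and there is no ∂_3, so H_2 = 0.

H_0 = Z,  H_1 = Z/2Z,  H_2 = 0.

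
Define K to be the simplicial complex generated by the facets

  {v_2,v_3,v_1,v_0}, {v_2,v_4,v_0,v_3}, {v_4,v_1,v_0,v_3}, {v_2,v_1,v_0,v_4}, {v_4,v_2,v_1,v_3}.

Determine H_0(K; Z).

Fix the vertex order v_0 < v_1 < v_2 < v_3 < v_4 and write every simplex with vertices in increasing order. Then dim K = 3 and the simplices of K are:

  0-simplices (5): [v_0], [v_1], [v_2], [v_3], [v_4]
  1-simplices (10): [v_0,v_1], [v_0,v_2], [v_0,v_3], [v_0,v_4], [v_1,v_2], [v_1,v_3], [v_1,v_4], [v_2,v_3], [v_2,v_4], [v_3,v_4]
  2-simplices (10): [v_0,v_1,v_2], [v_0,v_1,v_3], [v_0,v_1,v_4], [v_0,v_2,v_3], [v_0,v_2,v_4], [v_0,v_3,v_4], [v_1,v_2,v_3], [v_1,v_2,v_4], [v_1,v_3,v_4], [v_2,v_3,v_4]
  3-simplices (5): [v_0,v_1,v_2,v_3], [v_0,v_1,v_2,v_4], [v_0,v_1,v_3,v_4], [v_0,v_2,v_3,v_4], [v_1,v_2,v_3,v_4]

giving chain groups C_0 ≅ Z^5, C_1 ≅ Z^10, C_2 ≅ Z^10, C_3 ≅ Z^5.

The boundary map ∂_1: C_1 → C_0 maps an edge to its endpoints' difference, ∂[p,q] = q − p. For instance
  ∂[v_0,v_1] = [v_1] − [v_0].
This gives a 5×10 integer matrix of rank 4; reducing to Smith normal form yields diagonal entries (1,1,1,1).

∂_2: C_2 → C_1 sends each 2-simplex [p,q,r] to [q,r] − [p,r] + [p,q]. For instance
  ∂[v_0,v_2,v_4] = [v_2,v_4] − [v_0,v_4] + [v_0,v_2],
  ∂[v_1,v_2,v_4] = [v_2,v_4] − [v_1,v_4] + [v_1,v_2].
The 10×10 boundary matrix has rank 6 and Smith normal form diag(1,1,1,1,1,1).

The boundary map ∂_3: C_3 → C_2 sends each 3-simplex σ to the alternating sum Σ_i (−1)^i (σ with its i-th vertex removed). For instance
  ∂[v_0,v_1,v_2,v_4] = [v_1,v_2,v_4] − [v_0,v_2,v_4] + [v_0,v_1,v_4] − [v_0,v_1,v_2],
  ∂[v_0,v_1,v_2,v_3] = [v_1,v_2,v_3] − [v_0,v_2,v_3] + [v_0,v_1,v_3] − [v_0,v_1,v_2].
This gives a 10×5 integer matrix of rank 4; reducing to Smith normal form yields diagonal entries (1,1,1,1).

Now H_k = ker ∂_k / im ∂_{k+1}, so:

  H_0: rank C_0 − rank ∂_1 = 5 − 4 = 1, and the invariant factors of ∂_1 are all 1, so H_0 = Z.

(K is a triangulation of the 3-sphere S^3.)

H_0 ≅ Z.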